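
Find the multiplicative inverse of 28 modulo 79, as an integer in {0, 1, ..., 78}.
Apply the extended Euclidean algorithm to (79, 28), tracking rows (r, s, t) with s·79 + t·28 = r. Each division r_prev = q·r_cur + r_new produces the new row as (previous row) − q·(current row):
  row A: (79, 1, 0)   [1·79 + 0·28 = 79]
  row B: (28, 0, 1)   [0·79 + 1·28 = 28]
  79 = 2·28 + 23   → row C = row A − 2·row B = (23, 1, −2)   [check: 1·79 − 2·28 = 23]
  28 = 1·23 + 5   → row D = row B − 1·row C = (5, −1, 3)   [check: −1·79 + 3·28 = 5]
  23 = 4·5 + 3   → row E = row C − 4·row D = (3, 5, −14)   [check: 5·79 − 14·28 = 3]
  5 = 1·3 + 2   → row F = row D − 1·row E = (2, −6, 17)   [check: −6·79 + 17·28 = 2]
  3 = 1·2 + 1   → row G = row E − 1·row F = (1, 11, −31)   [check: 11·79 − 31·28 = 1]
  2 = 2·1 + 0   → remainder 0, stop. gcd = 1 (last nonzero row G).
The gcd is 1, so 28 is invertible mod 79. The last nonzero row gives 11·79 − 31·28 = 1, so t = −31. So 28^(−1) ≡ −31 ≡ 48 (mod 79). Verify: 28 · 48 = 1344 ≡ 1 (mod 79). ✓

Final answer: 28^(−1) ≡ 48 (mod 79)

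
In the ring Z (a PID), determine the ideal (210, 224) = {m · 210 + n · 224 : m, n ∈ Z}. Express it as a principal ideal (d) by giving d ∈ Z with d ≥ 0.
(210, 224) = (14); d = 14

In the PID Z, (a, b) is generated by gcd(a, b). Compute gcd(224, 210) with the extended Euclidean algorithm, tracking rows (r, s, t) with s·224 + t·210 = r:
  row A: (224, 1, 0)   [1·224 + 0·210 = 224]
  row B: (210, 0, 1)   [0·224 + 1·210 = 210]
  224 = 1·210 + 14   → row C = row A − 1·row B = (14, 1, −1)   [check: 1·224 − 1·210 = 14]
  210 = 15·14 + 0   → remainder 0, stop. gcd = 14 (last nonzero row C).
So gcd(210, 224) = 14, with Bézout identity 1·224 − 1·210 = 14. Containment (⊇): the Bézout identity exhibits 14 as an element of (210, 224), giving (14) ⊆ (210, 224). Containment (⊆): since 14 | 210 and 14 | 224 (210 = 14·15, 224 = 14·16), every Z-linear combination of 210 and 224 is divisible by 14, so (210, 224) ⊆ (14). Therefore (210, 224) = (14), d = 14.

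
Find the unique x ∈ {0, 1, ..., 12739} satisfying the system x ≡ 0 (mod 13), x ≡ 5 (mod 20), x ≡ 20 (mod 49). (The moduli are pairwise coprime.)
The moduli 13, 20, 49 are pairwise coprime, so by the CRT there is a unique solution mod 13·20·49 = 12740.
Solve by successive substitution. Start with x ≡ 0 (mod 13).
  Combine with x ≡ 5 (mod 20): write x = 13·t and require 13·t ≡ 5 (mod 20). Since 13^(−1) ≡ 17 (mod 20), t ≡ 17·5 ≡ 5 (mod 20). So x ≡ 13·5 = 65 (mod 260).
  Combine with x ≡ 20 (mod 49): write x = 65 + 260·t and require 65 + 260·t ≡ 20 (mod 49), i.e. 260·t ≡ 20 − 65 ≡ 4 (mod 49). Since 260^(−1) ≡ 36 (mod 49) (260 ≡ 15 (mod 49)), t ≡ 36·4 ≡ 46 (mod 49). So x ≡ 65 + 260·46 = 12025 (mod 12740).
Unique solution in [0, 12740): x = 12025.

Final answer: x ≡ 12025 (mod 12740); the representative in [0, 12740) is 12025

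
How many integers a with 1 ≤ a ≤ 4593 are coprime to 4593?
The number of a ∈ {1, ..., 4593} with gcd(a, 4593) = 1 is by definition Euler's totient φ(4593). φ is multiplicative, with φ(p^e) = p^e − p^(e−1). Factorise 4593 = 3 · 1531. Then
  φ(4593) = (3 − 1) · (1531 − 1) = 2 · 1530 = 3060.
So there are 3060 such integers.

Final answer: 3060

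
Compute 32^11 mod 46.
24

Use repeated squaring. Binary(11) = 1011. Walk through the bits of the exponent 11 left-to-right: at each bit after the leading one, square the running value, then multiply by 32 if the bit is 1 (always reducing mod 46):
  bit 1 = 1 (leading): start with 32.
  bit 2 = 0: square 32^2 = 1024 ≡ 12 (mod 46).
  bit 3 = 1: square 12^2 = 144 ≡ 6; bit is 1, so multiply 6·32 = 192 ≡ 8 (mod 46).
  bit 4 = 1: square 8^2 = 64 ≡ 18; bit is 1, so multiply 18·32 = 576 ≡ 24 (mod 46).
Final value: 32^11 ≡ 24 (mod 46).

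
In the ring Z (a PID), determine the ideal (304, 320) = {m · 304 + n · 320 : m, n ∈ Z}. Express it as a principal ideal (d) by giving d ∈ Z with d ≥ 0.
(304, 320) = (16); d = 16

In the PID Z, (a, b) is generated by gcd(a, b). Compute gcd(320, 304) with the extended Euclidean algorithm, tracking rows (r, s, t) with s·320 + t·304 = r:
  row A: (320, 1, 0)   [1·320 + 0·304 = 320]
  row B: (304, 0, 1)   [0·320 + 1·304 = 304]
  320 = 1·304 + 16   → row C = row A − 1·row B = (16, 1, −1)   [check: 1·320 − 1·304 = 16]
  304 = 19·16 + 0   → remainder 0, stop. gcd = 16 (last nonzero row C).
So gcd(304, 320) = 16, with Bézout identity 1·320 − 1·304 = 16. Containment (⊇): the Bézout identity exhibits 16 as an element of (304, 320), giving (16) ⊆ (304, 320). Containment (⊆): since 16 | 304 and 16 | 320 (304 = 16·19, 320 = 16·20), every Z-linear combination of 304 and 320 is divisible by 16, so (304, 320) ⊆ (16). Therefore (304, 320) = (16), d = 16.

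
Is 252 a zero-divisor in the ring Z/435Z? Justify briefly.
YES

gcd(252, 435) = 3 > 1, so 252 is not a unit in Z/435Z. In Z/nZ every nonzero non-unit is a zero-divisor: explicitly, take b = 435/gcd = 145 ≠ 0 (mod 435); then 252·145 = 36540 = 84·435, i.e. 252·145 ≡ 0 (mod 435). So 252 is a zero-divisor.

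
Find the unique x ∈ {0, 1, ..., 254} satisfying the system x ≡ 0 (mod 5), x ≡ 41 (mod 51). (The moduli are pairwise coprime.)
x ≡ 245 (mod 255); the representative in [0, 255) is 245

The moduli 5, 51 are pairwise coprime, so by the CRT there is a unique solution mod 5·51 = 255.
Solve by successive substitution. Start with x ≡ 0 (mod 5).
  Combine with x ≡ 41 (mod 51): write x = 5·t and require 5·t ≡ 41 (mod 51). Since 5^(−1) ≡ 41 (mod 51), t ≡ 41·41 ≡ 49 (mod 51). So x ≡ 5·49 = 245 (mod 255).
Unique solution in [0, 255): x = 245.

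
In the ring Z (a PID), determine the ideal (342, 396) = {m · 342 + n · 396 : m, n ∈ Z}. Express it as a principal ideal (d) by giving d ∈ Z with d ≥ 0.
(342, 396) = (18); d = 18

In the PID Z, (a, b) is generated by gcd(a, b). Compute gcd(396, 342) with the extended Euclidean algorithm, tracking rows (r, s, t) with s·396 + t·342 = r:
  row A: (396, 1, 0)   [1·396 + 0·342 = 396]
  row B: (342, 0, 1)   [0·396 + 1·342 = 342]
  396 = 1·342 + 54   → row C = row A − 1·row B = (54, 1, −1)   [check: 1·396 − 1·342 = 54]
  342 = 6·54 + 18   → row D = row B − 6·row C = (18, −6, 7)   [check: −6·396 + 7·342 = 18]
  54 = 3·18 + 0   → remainder 0, stop. gcd = 18 (last nonzero row D).
So gcd(342, 396) = 18, with Bézout identity −6·396 + 7·342 = 18. Containment (⊇): the Bézout identity exhibits 18 as an element of (342, 396), giving (18) ⊆ (342, 396). Containment (⊆): since 18 | 342 and 18 | 396 (342 = 18·19, 396 = 18·22), every Z-linear combination of 342 and 396 is divisible by 18, so (342, 396) ⊆ (18). Therefore (342, 396) = (18), d = 18.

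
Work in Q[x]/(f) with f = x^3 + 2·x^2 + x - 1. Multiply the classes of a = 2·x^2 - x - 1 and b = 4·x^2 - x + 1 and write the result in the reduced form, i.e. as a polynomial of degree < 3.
a · b ≡ 35·x^2 + 30·x - 23 (mod f(x))

First multiply in Q[x] without reducing: a · b = 8·x^4 - 6·x^3 - x^2 - 1. Now divide by f(x) = x^3 + 2·x^2 + x - 1, eliminating the leading term at each step:
  leading term 8·x^4: subtract (8·x)·f(x) = 8·x^4 + 16·x^3 + 8·x^2 - 8·x, leaving -22·x^3 - 9·x^2 + 8·x - 1
  leading term -22·x^3: subtract (-22)·f(x) = -22·x^3 - 44·x^2 - 22·x + 22, leaving 35·x^2 + 30·x - 23
The degree is now < 3, so this is the remainder. Hence a · b ≡ 35·x^2 + 30·x - 23 in Q[x]/(f).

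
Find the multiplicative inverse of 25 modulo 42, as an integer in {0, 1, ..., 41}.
25^(−1) ≡ 37 (mod 42)

Apply the extended Euclidean algorithm to (42, 25), tracking rows (r, s, t) with s·42 + t·25 = r. Each division r_prev = q·r_cur + r_new produces the new row as (previous row) − q·(current row):
  row A: (42, 1, 0)   [1·42 + 0·25 = 42]
  row B: (25, 0, 1)   [0·42 + 1·25 = 25]
  42 = 1·25 + 17   → row C = row A − 1·row B = (17, 1, −1)   [check: 1·42 − 1·25 = 17]
  25 = 1·17 + 8   → row D = row B − 1·row C = (8, −1, 2)   [check: −1·42 + 2·25 = 8]
  17 = 2·8 + 1   → row E = row C − 2·row D = (1, 3, −5)   [check: 3·42 − 5·25 = 1]
  8 = 8·1 + 0   → remainder 0, stop. gcd = 1 (last nonzero row E).
The gcd is 1, so 25 is invertible mod 42. The last nonzero row gives 3·42 − 5·25 = 1, so t = −5. So 25^(−1) ≡ −5 ≡ 37 (mod 42). Verify: 25 · 37 = 925 ≡ 1 (mod 42). ✓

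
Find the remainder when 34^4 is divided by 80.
Use repeated squaring. Binary(4) = 100. Walk through the bits of the exponent 4 left-to-right: at each bit after the leading one, square the running value, then multiply by 34 if the bit is 1 (always reducing mod 80):
  bit 1 = 1 (leading): start with 34.
  bit 2 = 0: square 34^2 = 1156 ≡ 36 (mod 80).
  bit 3 = 0: square 36^2 = 1296 ≡ 16 (mod 80).
Final value: 34^4 ≡ 16 (mod 80).

Final answer: 16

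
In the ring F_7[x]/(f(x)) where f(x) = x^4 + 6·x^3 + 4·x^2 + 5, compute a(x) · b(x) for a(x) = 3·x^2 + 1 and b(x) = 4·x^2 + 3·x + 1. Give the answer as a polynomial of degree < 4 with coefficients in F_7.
Multiply as integer polynomials: a · b = 12·x^4 + 9·x^3 + 7·x^2 + 3·x + 1. Reducing coefficients mod 7: a · b ≡ 5·x^4 + 2·x^3 + 3·x + 1. Now divide by f(x) = x^4 + 6·x^3 + 4·x^2 + 5 in F_7[x], eliminating the leading term at each step:
  leading term 5·x^4: subtract (5)·f(x) = 5·x^4 + 2·x^3 + 6·x^2 + 4, leaving x^2 + 3·x + 4 (coefficients mod 7)
The degree is now < 4, so this is the remainder. Hence a · b ≡ x^2 + 3·x + 4 in F_7[x]/(f).

Final answer: a · b ≡ x^2 + 3·x + 4 (mod f(x))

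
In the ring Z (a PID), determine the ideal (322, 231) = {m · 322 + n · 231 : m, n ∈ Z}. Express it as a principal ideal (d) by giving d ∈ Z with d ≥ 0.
In the PID Z, (a, b) is generated by gcd(a, b). Compute gcd(322, 231) with the extended Euclidean algorithm, tracking rows (r, s, t) with s·322 + t·231 = r:
  row A: (322, 1, 0)   [1·322 + 0·231 = 322]
  row B: (231, 0, 1)   [0·322 + 1·231 = 231]
  322 = 1·231 + 91   → row C = row A − 1·row B = (91, 1, −1)   [check: 1·322 − 1·231 = 91]
  231 = 2·91 + 49   → row D = row B − 2·row C = (49, −2, 3)   [check: −2·322 + 3·231 = 49]
  91 = 1·49 + 42   → row E = row C − 1·row D = (42, 3, −4)   [check: 3·322 − 4·231 = 42]
  49 = 1·42 + 7   → row F = row D − 1·row E = (7, −5, 7)   [check: −5·322 + 7·231 = 7]
  42 = 6·7 + 0   → remainder 0, stop. gcd = 7 (last nonzero row F).
So gcd(322, 231) = 7, with Bézout identity −5·322 + 7·231 = 7. Containment (⊇): the Bézout identity exhibits 7 as an element of (322, 231), giving (7) ⊆ (322, 231). Containment (⊆): since 7 | 322 and 7 | 231 (322 = 7·46, 231 = 7·33), every Z-linear combination of 322 and 231 is divisible by 7, so (322, 231) ⊆ (7). Therefore (322, 231) = (7), d = 7.

Final answer: (322, 231) = (7); d = 7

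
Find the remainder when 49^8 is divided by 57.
Use repeated squaring. Binary(8) = 1000. Walk through the bits of the exponent 8 left-to-right: at each bit after the leading one, square the running value, then multiply by 49 if the bit is 1 (always reducing mod 57):
  bit 1 = 1 (leading): start with 49.
  bit 2 = 0: square 49^2 = 2401 ≡ 7 (mod 57).
  bit 3 = 0: square 7^2 = 49 (mod 57).
  bit 4 = 0: square 49^2 = 2401 ≡ 7 (mod 57).
Final value: 49^8 ≡ 7 (mod 57).

Final answer: 7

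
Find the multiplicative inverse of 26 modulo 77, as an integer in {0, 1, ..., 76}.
26^(−1) ≡ 3 (mod 77)

Apply the extended Euclidean algorithm to (77, 26), tracking rows (r, s, t) with s·77 + t·26 = r. Each division r_prev = q·r_cur + r_new produces the new row as (previous row) − q·(current row):
  row A: (77, 1, 0)   [1·77 + 0·26 = 77]
  row B: (26, 0, 1)   [0·77 + 1·26 = 26]
  77 = 2·26 + 25   → row C = row A − 2·row B = (25, 1, −2)   [check: 1·77 − 2·26 = 25]
  26 = 1·25 + 1   → row D = row B − 1·row C = (1, −1, 3)   [check: −1·77 + 3·26 = 1]
  25 = 25·1 + 0   → remainder 0, stop. gcd = 1 (last nonzero row D).
The gcd is 1, so 26 is invertible mod 77. The last nonzero row gives −1·77 + 3·26 = 1, so t = 3. So 26^(−1) ≡ 3 (mod 77). Verify: 26 · 3 = 78 ≡ 1 (mod 77). ✓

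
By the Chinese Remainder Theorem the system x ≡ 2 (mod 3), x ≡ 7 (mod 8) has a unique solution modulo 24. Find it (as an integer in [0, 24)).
x ≡ 23 (mod 24); the representative in [0, 24) is 23

The moduli 3, 8 are pairwise coprime, so by the CRT there is a unique solution mod 3·8 = 24.
Solve by successive substitution. Start with x ≡ 2 (mod 3).
  Combine with x ≡ 7 (mod 8): write x = 2 + 3·t and require 2 + 3·t ≡ 7 (mod 8), i.e. 3·t ≡ 7 − 2 ≡ 5 (mod 8). Since 3^(−1) ≡ 3 (mod 8), t ≡ 3·5 ≡ 7 (mod 8). So x ≡ 2 + 3·7 = 23 (mod 24).
Unique solution in [0, 24): x = 23.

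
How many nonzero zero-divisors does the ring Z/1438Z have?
Z/1438Z has 719 nonzero zero-divisors

In Z/1438Z each nonzero element is either a unit (gcd with 1438 is 1) or a zero-divisor (gcd > 1). The number of units is φ(1438): factorise 1438 = 2 · 719, so φ(1438) = (2 − 1) · (719 − 1) = 1 · 718 = 718. The nonzero elements number 1438 − 1 = 1437. Hence the nonzero zero-divisors number 1437 − 718 = 719.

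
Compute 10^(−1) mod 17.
Apply the extended Euclidean algorithm to (17, 10), tracking rows (r, s, t) with s·17 + t·10 = r. Each division r_prev = q·r_cur + r_new produces the new row as (previous row) − q·(current row):
  row A: (17, 1, 0)   [1·17 + 0·10 = 17]
  row B: (10, 0, 1)   [0·17 + 1·10 = 10]
  17 = 1·10 + 7   → row C = row A − 1·row B = (7, 1, −1)   [check: 1·17 − 1·10 = 7]
  10 = 1·7 + 3   → row D = row B − 1·row C = (3, −1, 2)   [check: −1·17 + 2·10 = 3]
  7 = 2·3 + 1   → row E = row C − 2·row D = (1, 3, −5)   [check: 3·17 − 5·10 = 1]
  3 = 3·1 + 0   → remainder 0, stop. gcd = 1 (last nonzero row E).
The gcd is 1, so 10 is invertible mod 17. The last nonzero row gives 3·17 − 5·10 = 1, so t = −5. So 10^(−1) ≡ −5 ≡ 12 (mod 17). Verify: 10 · 12 = 120 ≡ 1 (mod 17). ✓

Final answer: 10^(−1) ≡ 12 (mod 17)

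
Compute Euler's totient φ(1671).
φ is multiplicative, with φ(p^e) = p^e − p^(e−1). Factorise 1671 = 3 · 557. Then
  φ(1671) = (3 − 1) · (557 − 1) = 2 · 556 = 1112.

Final answer: φ(1671) = 1112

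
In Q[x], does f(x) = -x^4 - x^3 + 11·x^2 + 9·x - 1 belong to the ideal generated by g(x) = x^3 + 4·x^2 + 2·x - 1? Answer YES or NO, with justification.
NO

In Q[x] the ideal (g) consists of all multiples of g, so f ∈ (g) iff g | f, i.e. iff the remainder of f on division by g is 0. Divide f by g (g is monic, so eliminate the leading term of the running remainder at each step):
  leading term -x^4: subtract (-x)·g(x) = -x^4 - 4·x^3 - 2·x^2 + x, leaving 3·x^3 + 13·x^2 + 8·x - 1
  leading term 3·x^3: subtract (3)·g(x) = 3·x^3 + 12·x^2 + 6·x - 3, leaving x^2 + 2·x + 2
The remainder r(x) = x^2 + 2·x + 2 ≠ 0 (and deg r < deg g), so g ∤ f, i.e. f ∉ (g).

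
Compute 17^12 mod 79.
Use repeated squaring. Binary(12) = 1100. Walk through the bits of the exponent 12 left-to-right: at each bit after the leading one, square the running value, then multiply by 17 if the bit is 1 (always reducing mod 79):
  bit 1 = 1 (leading): start with 17.
  bit 2 = 1: square 17^2 = 289 ≡ 52; bit is 1, so multiply 52·17 = 884 ≡ 15 (mod 79).
  bit 3 = 0: square 15^2 = 225 ≡ 67 (mod 79).
  bit 4 = 0: square 67^2 = 4489 ≡ 65 (mod 79).
Final value: 17^12 ≡ 65 (mod 79).

Final answer: 65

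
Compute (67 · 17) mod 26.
21

Reduce the factors first: 67 ≡ 15 (mod 26), so 67 · 17 ≡ 15 · 17 (mod 26). 15 · 17 = 255. Dividing by 26: 255 = 9·26 + 21. So (67 · 17) mod 26 = 21.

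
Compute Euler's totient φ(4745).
φ(4745) = 3456

φ is multiplicative, with φ(p^e) = p^e − p^(e−1). Factorise 4745 = 5 · 13 · 73. Then
  φ(4745) = (5 − 1) · (13 − 1) · (73 − 1) = 4 · 12 · 72 = 3456.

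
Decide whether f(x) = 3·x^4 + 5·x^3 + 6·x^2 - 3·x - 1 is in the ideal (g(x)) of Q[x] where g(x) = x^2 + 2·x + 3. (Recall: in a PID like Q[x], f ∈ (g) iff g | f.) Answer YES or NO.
In Q[x] the ideal (g) consists of all multiples of g, so f ∈ (g) iff g | f, i.e. iff the remainder of f on division by g is 0. Divide f by g (g is monic, so eliminate the leading term of the running remainder at each step):
  leading term 3·x^4: subtract (3·x^2)·g(x) = 3·x^4 + 6·x^3 + 9·x^2, leaving -x^3 - 3·x^2 - 3·x - 1
  leading term -x^3: subtract (-x)·g(x) = -x^3 - 2·x^2 - 3·x, leaving -x^2 - 1
  leading term -x^2: subtract (-1)·g(x) = -x^2 - 2·x - 3, leaving 2·x + 2
The remainder r(x) = 2·x + 2 ≠ 0 (and deg r < deg g), so g ∤ f, i.e. f ∉ (g).

Final answer: NO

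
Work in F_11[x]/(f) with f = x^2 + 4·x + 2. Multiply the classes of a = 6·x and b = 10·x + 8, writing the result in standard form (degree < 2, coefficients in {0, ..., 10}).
a · b ≡ 6·x + 1 (mod f(x))

Multiply as integer polynomials: a · b = 60·x^2 + 48·x. Reducing coefficients mod 11: a · b ≡ 5·x^2 + 4·x. Now divide by f(x) = x^2 + 4·x + 2 in F_11[x], eliminating the leading term at each step:
  leading term 5·x^2: subtract (5)·f(x) = 5·x^2 + 9·x + 10, leaving 6·x + 1 (coefficients mod 11)
The degree is now < 2, so this is the remainder. Hence a · b ≡ 6·x + 1 in F_11[x]/(f).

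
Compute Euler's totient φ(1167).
φ is multiplicative, with φ(p^e) = p^e − p^(e−1). Factorise 1167 = 3 · 389. Then
  φ(1167) = (3 − 1) · (389 − 1) = 2 · 388 = 776.

Final answer: φ(1167) = 776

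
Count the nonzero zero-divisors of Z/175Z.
Z/175Z has 54 nonzero zero-divisors

In Z/175Z each nonzero element is either a unit (gcd with 175 is 1) or a zero-divisor (gcd > 1). The number of units is φ(175): factorise 175 = 5^2 · 7, so φ(175) = (5^2 − 5^1) · (7 − 1) = 20 · 6 = 120. The nonzero elements number 175 − 1 = 174. Hence the nonzero zero-divisors number 174 − 120 = 54.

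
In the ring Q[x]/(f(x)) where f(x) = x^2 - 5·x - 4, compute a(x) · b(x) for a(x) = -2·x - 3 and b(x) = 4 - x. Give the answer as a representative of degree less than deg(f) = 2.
a · b ≡ 5·x - 4 (mod f(x))

First multiply in Q[x] without reducing: a · b = 2·x^2 - 5·x - 12. Now divide by f(x) = x^2 - 5·x - 4, eliminating the leading term at each step:
  leading term 2·x^2: subtract (2)·f(x) = 2·x^2 - 10·x - 8, leaving 5·x - 4
The degree is now < 2, so this is the remainder. Hence a · b ≡ 5·x - 4 in Q[x]/(f).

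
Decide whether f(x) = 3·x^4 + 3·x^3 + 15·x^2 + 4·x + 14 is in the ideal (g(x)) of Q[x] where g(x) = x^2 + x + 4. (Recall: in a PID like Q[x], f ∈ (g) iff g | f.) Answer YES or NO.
In Q[x] the ideal (g) consists of all multiples of g, so f ∈ (g) iff g | f, i.e. iff the remainder of f on division by g is 0. Divide f by g (g is monic, so eliminate the leading term of the running remainder at each step):
  leading term 3·x^4: subtract (3·x^2)·g(x) = 3·x^4 + 3·x^3 + 12·x^2, leaving 3·x^2 + 4·x + 14
  leading term 3·x^2: subtract (3)·g(x) = 3·x^2 + 3·x + 12, leaving x + 2
The remainder r(x) = x + 2 ≠ 0 (and deg r < deg g), so g ∤ f, i.e. f ∉ (g).

Final answer: NO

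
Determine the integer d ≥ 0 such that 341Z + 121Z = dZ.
(341, 121) = (11); d = 11

In the PID Z, (a, b) is generated by gcd(a, b). Compute gcd(341, 121) with the extended Euclidean algorithm, tracking rows (r, s, t) with s·341 + t·121 = r:
  row A: (341, 1, 0)   [1·341 + 0·121 = 341]
  row B: (121, 0, 1)   [0·341 + 1·121 = 121]
  341 = 2·121 + 99   → row C = row A − 2·row B = (99, 1, −2)   [check: 1·341 − 2·121 = 99]
  121 = 1·99 + 22   → row D = row B − 1·row C = (22, −1, 3)   [check: −1·341 + 3·121 = 22]
  99 = 4·22 + 11   → row E = row C − 4·row D = (11, 5, −14)   [check: 5·341 − 14·121 = 11]
  22 = 2·11 + 0   → remainder 0, stop. gcd = 11 (last nonzero row E).
So gcd(341, 121) = 11, with Bézout identity 5·341 − 14·121 = 11. Containment (⊇): the Bézout identity exhibits 11 as an element of (341, 121), giving (11) ⊆ (341, 121). Containment (⊆): since 11 | 341 and 11 | 121 (341 = 11·31, 121 = 11·11), every Z-linear combination of 341 and 121 is divisible by 11, so (341, 121) ⊆ (11). Therefore (341, 121) = (11), d = 11.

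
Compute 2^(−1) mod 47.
Apply the extended Euclidean algorithm to (47, 2), tracking rows (r, s, t) with s·47 + t·2 = r. Each division r_prev = q·r_cur + r_new produces the new row as (previous row) − q·(current row):
  row A: (47, 1, 0)   [1·47 + 0·2 = 47]
  row B: (2, 0, 1)   [0·47 + 1·2 = 2]
  47 = 23·2 + 1   → row C = row A − 23·row B = (1, 1, −23)   [check: 1·47 − 23·2 = 1]
  2 = 2·1 + 0   → remainder 0, stop. gcd = 1 (last nonzero row C).
The gcd is 1, so 2 is invertible mod 47. The last nonzero row gives 1·47 − 23·2 = 1, so t = −23. So 2^(−1) ≡ −23 ≡ 24 (mod 47). Verify: 2 · 24 = 48 ≡ 1 (mod 47). ✓

Final answer: 2^(−1) ≡ 24 (mod 47)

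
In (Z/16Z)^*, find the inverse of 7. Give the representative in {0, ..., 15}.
Apply the extended Euclidean algorithm to (16, 7), tracking rows (r, s, t) with s·16 + t·7 = r. Each division r_prev = q·r_cur + r_new produces the new row as (previous row) − q·(current row):
  row A: (16, 1, 0)   [1·16 + 0·7 = 16]
  row B: (7, 0, 1)   [0·16 + 1·7 = 7]
  16 = 2·7 + 2   → row C = row A − 2·row B = (2, 1, −2)   [check: 1·16 − 2·7 = 2]
  7 = 3·2 + 1   → row D = row B − 3·row C = (1, −3, 7)   [check: −3·16 + 7·7 = 1]
  2 = 2·1 + 0   → remainder 0, stop. gcd = 1 (last nonzero row D).
The gcd is 1, so 7 is invertible mod 16. The last nonzero row gives −3·16 + 7·7 = 1, so t = 7. So 7^(−1) ≡ 7 (mod 16). Verify: 7 · 7 = 49 ≡ 1 (mod 16). ✓

Final answer: 7^(−1) ≡ 7 (mod 16)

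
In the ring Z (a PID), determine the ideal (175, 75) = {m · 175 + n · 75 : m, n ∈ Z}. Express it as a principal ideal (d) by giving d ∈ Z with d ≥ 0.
(175, 75) = (25); d = 25

In the PID Z, (a, b) is generated by gcd(a, b). Compute gcd(175, 75) with the extended Euclidean algorithm, tracking rows (r, s, t) with s·175 + t·75 = r:
  row A: (175, 1, 0)   [1·175 + 0·75 = 175]
  row B: (75, 0, 1)   [0·175 + 1·75 = 75]
  175 = 2·75 + 25   → row C = row A − 2·row B = (25, 1, −2)   [check: 1·175 − 2·75 = 25]
  75 = 3·25 + 0   → remainder 0, stop. gcd = 25 (last nonzero row C).
So gcd(175, 75) = 25, with Bézout identity 1·175 − 2·75 = 25. Containment (⊇): the Bézout identity exhibits 25 as an element of (175, 75), giving (25) ⊆ (175, 75). Containment (⊆): since 25 | 175 and 25 | 75 (175 = 25·7, 75 = 25·3), every Z-linear combination of 175 and 75 is divisible by 25, so (175, 75) ⊆ (25). Therefore (175, 75) = (25), d = 25.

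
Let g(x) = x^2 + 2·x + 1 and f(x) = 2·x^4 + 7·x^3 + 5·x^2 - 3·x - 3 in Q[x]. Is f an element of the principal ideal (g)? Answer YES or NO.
YES

In Q[x] the ideal (g) consists of all multiples of g, so f ∈ (g) iff g | f, i.e. iff the remainder of f on division by g is 0. Divide f by g (g is monic, so eliminate the leading term of the running remainder at each step):
  leading term 2·x^4: subtract (2·x^2)·g(x) = 2·x^4 + 4·x^3 + 2·x^2, leaving 3·x^3 + 3·x^2 - 3·x - 3
  leading term 3·x^3: subtract (3·x)·g(x) = 3·x^3 + 6·x^2 + 3·x, leaving -3·x^2 - 6·x - 3
  leading term -3·x^2: subtract (-3)·g(x) = -3·x^2 - 6·x - 3, leaving 0
The remainder is 0, so f(x) = g(x) · h(x) with h(x) = 2·x^2 + 3·x - 3. Hence g | f, i.e. f ∈ (g).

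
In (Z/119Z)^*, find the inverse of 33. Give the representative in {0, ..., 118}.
33^(−1) ≡ 101 (mod 119)

Apply the extended Euclidean algorithm to (119, 33), tracking rows (r, s, t) with s·119 + t·33 = r. Each division r_prev = q·r_cur + r_new produces the new row as (previous row) − q·(current row):
  row A: (119, 1, 0)   [1·119 + 0·33 = 119]
  row B: (33, 0, 1)   [0·119 + 1·33 = 33]
  119 = 3·33 + 20   → row C = row A − 3·row B = (20, 1, −3)   [check: 1·119 − 3·33 = 20]
  33 = 1·20 + 13   → row D = row B − 1·row C = (13, −1, 4)   [check: −1·119 + 4·33 = 13]
  20 = 1·13 + 7   → row E = row C − 1·row D = (7, 2, −7)   [check: 2·119 − 7·33 = 7]
  13 = 1·7 + 6   → row F = row D − 1·row E = (6, −3, 11)   [check: −3·119 + 11·33 = 6]
  7 = 1·6 + 1   → row G = row E − 1·row F = (1, 5, −18)   [check: 5·119 − 18·33 = 1]
  6 = 6·1 + 0   → remainder 0, stop. gcd = 1 (last nonzero row G).
The gcd is 1, so 33 is invertible mod 119. The last nonzero row gives 5·119 − 18·33 = 1, so t = −18. So 33^(−1) ≡ −18 ≡ 101 (mod 119). Verify: 33 · 101 = 3333 ≡ 1 (mod 119). ✓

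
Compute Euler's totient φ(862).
φ is multiplicative, with φ(p^e) = p^e − p^(e−1). Factorise 862 = 2 · 431. Then
  φ(862) = (2 − 1) · (431 − 1) = 1 · 430 = 430.

Final answer: φ(862) = 430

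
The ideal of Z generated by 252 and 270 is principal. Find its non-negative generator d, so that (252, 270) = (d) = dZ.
In the PID Z, (a, b) is generated by gcd(a, b). Compute gcd(270, 252) with the extended Euclidean algorithm, tracking rows (r, s, t) with s·270 + t·252 = r:
  row A: (270, 1, 0)   [1·270 + 0·252 = 270]
  row B: (252, 0, 1)   [0·270 + 1·252 = 252]
  270 = 1·252 + 18   → row C = row A − 1·row B = (18, 1, −1)   [check: 1·270 − 1·252 = 18]
  252 = 14·18 + 0   → remainder 0, stop. gcd = 18 (last nonzero row C).
So gcd(252, 270) = 18, with Bézout identity 1·270 − 1·252 = 18. Containment (⊇): the Bézout identity exhibits 18 as an element of (252, 270), giving (18) ⊆ (252, 270). Containment (⊆): since 18 | 252 and 18 | 270 (252 = 18·14, 270 = 18·15), every Z-linear combination of 252 and 270 is divisible by 18, so (252, 270) ⊆ (18). Therefore (252, 270) = (18), d = 18.

Final answer: (252, 270) = (18); d = 18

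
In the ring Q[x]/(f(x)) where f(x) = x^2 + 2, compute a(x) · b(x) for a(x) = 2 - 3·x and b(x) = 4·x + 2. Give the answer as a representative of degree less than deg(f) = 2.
a · b ≡ 2·x + 28 (mod f(x))

First multiply in Q[x] without reducing: a · b = -12·x^2 + 2·x + 4. Now divide by f(x) = x^2 + 2, eliminating the leading term at each step:
  leading term -12·x^2: subtract (-12)·f(x) = -12·x^2 - 24, leaving 2·x + 28
The degree is now < 2, so this is the remainder. Hence a · b ≡ 2·x + 28 in Q[x]/(f).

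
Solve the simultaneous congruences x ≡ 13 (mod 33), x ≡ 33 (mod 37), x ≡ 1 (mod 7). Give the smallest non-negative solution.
x ≡ 2290 (mod 8547); the representative in [0, 8547) is 2290

The moduli 33, 37, 7 are pairwise coprime, so by the CRT there is a unique solution mod 33·37·7 = 8547.
Solve by successive substitution. Start with x ≡ 13 (mod 33).
  Combine with x ≡ 33 (mod 37): write x = 13 + 33·t and require 13 + 33·t ≡ 33 (mod 37), i.e. 33·t ≡ 33 − 13 ≡ 20 (mod 37). Since 33^(−1) ≡ 9 (mod 37), t ≡ 9·20 ≡ 32 (mod 37). So x ≡ 13 + 33·32 = 1069 (mod 1221).
  Combine with x ≡ 1 (mod 7): write x = 1069 + 1221·t and require 1069 + 1221·t ≡ 1 (mod 7), i.e. 1221·t ≡ 1 − 1069 ≡ 3 (mod 7). Since 1221^(−1) ≡ 5 (mod 7) (1221 ≡ 3 (mod 7)), t ≡ 5·3 ≡ 1 (mod 7). So x ≡ 1069 + 1221·1 = 2290 (mod 8547).
Unique solution in [0, 8547): x = 2290.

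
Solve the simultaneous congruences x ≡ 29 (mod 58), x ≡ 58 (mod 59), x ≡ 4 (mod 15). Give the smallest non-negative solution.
The moduli 58, 59, 15 are pairwise coprime, so by the CRT there is a unique solution mod 58·59·15 = 51330.
Solve by successive substitution. Start with x ≡ 29 (mod 58).
  Combine with x ≡ 58 (mod 59): write x = 29 + 58·t and require 29 + 58·t ≡ 58 (mod 59), i.e. 58·t ≡ 58 − 29 ≡ 29 (mod 59). Since 58^(−1) ≡ 58 (mod 59), t ≡ 58·29 ≡ 30 (mod 59). So x ≡ 29 + 58·30 = 1769 (mod 3422).
  Combine with x ≡ 4 (mod 15): write x = 1769 + 3422·t and require 1769 + 3422·t ≡ 4 (mod 15), i.e. 3422·t ≡ 4 − 1769 ≡ 5 (mod 15). Since 3422^(−1) ≡ 8 (mod 15) (3422 ≡ 2 (mod 15)), t ≡ 8·5 ≡ 10 (mod 15). So x ≡ 1769 + 3422·10 = 35989 (mod 51330).
Unique solution in [0, 51330): x = 35989.

Final answer: x ≡ 35989 (mod 51330); the representative in [0, 51330) is 35989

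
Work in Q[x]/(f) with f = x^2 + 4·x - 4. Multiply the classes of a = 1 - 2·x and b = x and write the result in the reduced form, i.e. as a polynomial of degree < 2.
a · b ≡ 9·x - 8 (mod f(x))

First multiply in Q[x] without reducing: a · b = -2·x^2 + x. Now divide by f(x) = x^2 + 4·x - 4, eliminating the leading term at each step:
  leading term -2·x^2: subtract (-2)·f(x) = -2·x^2 - 8·x + 8, leaving 9·x - 8
The degree is now < 2, so this is the remainder. Hence a · b ≡ 9·x - 8 in Q[x]/(f).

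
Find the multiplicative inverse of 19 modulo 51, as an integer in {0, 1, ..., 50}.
Apply the extended Euclidean algorithm to (51, 19), tracking rows (r, s, t) with s·51 + t·19 = r. Each division r_prev = q·r_cur + r_new produces the new row as (previous row) − q·(current row):
  row A: (51, 1, 0)   [1·51 + 0·19 = 51]
  row B: (19, 0, 1)   [0·51 + 1·19 = 19]
  51 = 2·19 + 13   → row C = row A − 2·row B = (13, 1, −2)   [check: 1·51 − 2·19 = 13]
  19 = 1·13 + 6   → row D = row B − 1·row C = (6, −1, 3)   [check: −1·51 + 3·19 = 6]
  13 = 2·6 + 1   → row E = row C − 2·row D = (1, 3, −8)   [check: 3·51 − 8·19 = 1]
  6 = 6·1 + 0   → remainder 0, stop. gcd = 1 (last nonzero row E).
The gcd is 1, so 19 is invertible mod 51. The last nonzero row gives 3·51 − 8·19 = 1, so t = −8. So 19^(−1) ≡ −8 ≡ 43 (mod 51). Verify: 19 · 43 = 817 ≡ 1 (mod 51). ✓

Final answer: 19^(−1) ≡ 43 (mod 51)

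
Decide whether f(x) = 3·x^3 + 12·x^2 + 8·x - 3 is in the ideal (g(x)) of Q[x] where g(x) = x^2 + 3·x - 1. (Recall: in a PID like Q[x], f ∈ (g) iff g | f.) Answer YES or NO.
In Q[x] the ideal (g) consists of all multiples of g, so f ∈ (g) iff g | f, i.e. iff the remainder of f on division by g is 0. Divide f by g (g is monic, so eliminate the leading term of the running remainder at each step):
  leading term 3·x^3: subtract (3·x)·g(x) = 3·x^3 + 9·x^2 - 3·x, leaving 3·x^2 + 11·x - 3
  leading term 3·x^2: subtract (3)·g(x) = 3·x^2 + 9·x - 3, leaving 2·x
The remainder r(x) = 2·x ≠ 0 (and deg r < deg g), so g ∤ f, i.e. f ∉ (g).

Final answer: NO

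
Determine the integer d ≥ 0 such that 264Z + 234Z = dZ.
In the PID Z, (a, b) is generated by gcd(a, b). Compute gcd(264, 234) with the extended Euclidean algorithm, tracking rows (r, s, t) with s·264 + t·234 = r:
  row A: (264, 1, 0)   [1·264 + 0·234 = 264]
  row B: (234, 0, 1)   [0·264 + 1·234 = 234]
  264 = 1·234 + 30   → row C = row A − 1·row B = (30, 1, −1)   [check: 1·264 − 1·234 = 30]
  234 = 7·30 + 24   → row D = row B − 7·row C = (24, −7, 8)   [check: −7·264 + 8·234 = 24]
  30 = 1·24 + 6   → row E = row C − 1·row D = (6, 8, −9)   [check: 8·264 − 9·234 = 6]
  24 = 4·6 + 0   → remainder 0, stop. gcd = 6 (last nonzero row E).
So gcd(264, 234) = 6, with Bézout identity 8·264 − 9·234 = 6. Containment (⊇): the Bézout identity exhibits 6 as an element of (264, 234), giving (6) ⊆ (264, 234). Containment (⊆): since 6 | 264 and 6 | 234 (264 = 6·44, 234 = 6·39), every Z-linear combination of 264 and 234 is divisible by 6, so (264, 234) ⊆ (6). Therefore (264, 234) = (6), d = 6.

Final answer: (264, 234) = (6); d = 6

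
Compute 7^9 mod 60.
Use repeated squaring. Binary(9) = 1001. Walk through the bits of the exponent 9 left-to-right: at each bit after the leading one, square the running value, then multiply by 7 if the bit is 1 (always reducing mod 60):
  bit 1 = 1 (leading): start with 7.
  bit 2 = 0: square 7^2 = 49 (mod 60).
  bit 3 = 0: square 49^2 = 2401 ≡ 1 (mod 60).
  bit 4 = 1: square 1^2 = 1; bit is 1, so multiply 1·7 = 7 (mod 60).
Final value: 7^9 ≡ 7 (mod 60).

Final answer: 7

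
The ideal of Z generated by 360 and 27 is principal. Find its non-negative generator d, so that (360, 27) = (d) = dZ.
(360, 27) = (9); d = 9

In the PID Z, (a, b) is generated by gcd(a, b). Compute gcd(360, 27) with the extended Euclidean algorithm, tracking rows (r, s, t) with s·360 + t·27 = r:
  row A: (360, 1, 0)   [1·360 + 0·27 = 360]
  row B: (27, 0, 1)   [0·360 + 1·27 = 27]
  360 = 13·27 + 9   → row C = row A − 13·row B = (9, 1, −13)   [check: 1·360 − 13·27 = 9]
  27 = 3·9 + 0   → remainder 0, stop. gcd = 9 (last nonzero row C).
So gcd(360, 27) = 9, with Bézout identity 1·360 − 13·27 = 9. Containment (⊇): the Bézout identity exhibits 9 as an element of (360, 27), giving (9) ⊆ (360, 27). Containment (⊆): since 9 | 360 and 9 | 27 (360 = 9·40, 27 = 9·3), every Z-linear combination of 360 and 27 is divisible by 9, so (360, 27) ⊆ (9). Therefore (360, 27) = (9), d = 9.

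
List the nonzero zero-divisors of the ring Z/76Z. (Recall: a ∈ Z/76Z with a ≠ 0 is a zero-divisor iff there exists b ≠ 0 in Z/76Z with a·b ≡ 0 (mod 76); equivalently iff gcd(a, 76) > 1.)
nonzero zero-divisors of Z/76Z = {2, 4, 6, 8, 10, 12, 14, 16, 18, 19, 20, 22, 24, 26, 28, 30, 32, 34, 36, 38, 40, 42, 44, 46, 48, 50, 52, 54, 56, 57, 58, 60, 62, 64, 66, 68, 70, 72, 74}

An element a ∈ Z/76Z (with a ≠ 0) is a zero-divisor iff gcd(a, 76) > 1 (because a is a unit precisely when gcd(a, n) = 1, and in Z/nZ every nonzero, non-unit element is a zero-divisor). Scan a = 1, ..., 75 and keep those with gcd(a, 76) > 1:
  gcd(2, 76) = 2, gcd(4, 76) = 4, gcd(6, 76) = 2, gcd(8, 76) = 4, gcd(10, 76) = 2, gcd(12, 76) = 4, gcd(14, 76) = 2, gcd(16, 76) = 4, gcd(18, 76) = 2, gcd(19, 76) = 19, gcd(20, 76) = 4, gcd(22, 76) = 2, gcd(24, 76) = 4, gcd(26, 76) = 2, gcd(28, 76) = 4, gcd(30, 76) = 2, gcd(32, 76) = 4, gcd(34, 76) = 2, gcd(36, 76) = 4, gcd(38, 76) = 38, gcd(40, 76) = 4, gcd(42, 76) = 2, gcd(44, 76) = 4, gcd(46, 76) = 2, gcd(48, 76) = 4, gcd(50, 76) = 2, gcd(52, 76) = 4, gcd(54, 76) = 2, gcd(56, 76) = 4, gcd(57, 76) = 19, gcd(58, 76) = 2, gcd(60, 76) = 4, gcd(62, 76) = 2, gcd(64, 76) = 4, gcd(66, 76) = 2, gcd(68, 76) = 4, gcd(70, 76) = 2, gcd(72, 76) = 4, gcd(74, 76) = 2.
All other a ∈ {1, ..., 75} have gcd(a, 76) = 1 and are units. So the nonzero zero-divisors are exactly the 39 values of a appearing in this scan.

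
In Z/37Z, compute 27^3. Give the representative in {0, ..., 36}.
Use repeated squaring. Binary(3) = 11. Walk through the bits of the exponent 3 left-to-right: at each bit after the leading one, square the running value, then multiply by 27 if the bit is 1 (always reducing mod 37):
  bit 1 = 1 (leading): start with 27.
  bit 2 = 1: square 27^2 = 729 ≡ 26; bit is 1, so multiply 26·27 = 702 ≡ 36 (mod 37).
Final value: 27^3 ≡ 36 (mod 37).

Final answer: 36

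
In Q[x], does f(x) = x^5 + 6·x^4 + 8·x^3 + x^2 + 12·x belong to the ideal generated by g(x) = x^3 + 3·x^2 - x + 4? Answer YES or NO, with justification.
YES

In Q[x] the ideal (g) consists of all multiples of g, so f ∈ (g) iff g | f, i.e. iff the remainder of f on division by g is 0. Divide f by g (g is monic, so eliminate the leading term of the running remainder at each step):
  leading term x^5: subtract (x^2)·g(x) = x^5 + 3·x^4 - x^3 + 4·x^2, leaving 3·x^4 + 9·x^3 - 3·x^2 + 12·x
  leading term 3·x^4: subtract (3·x)·g(x) = 3·x^4 + 9·x^3 - 3·x^2 + 12·x, leaving 0
The remainder is 0, so f(x) = g(x) · h(x) with h(x) = x^2 + 3·x. Hence g | f, i.e. f ∈ (g).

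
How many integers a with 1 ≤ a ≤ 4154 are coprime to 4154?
1980

The number of a ∈ {1, ..., 4154} with gcd(a, 4154) = 1 is by definition Euler's totient φ(4154). φ is multiplicative, with φ(p^e) = p^e − p^(e−1). Factorise 4154 = 2 · 31 · 67. Then
  φ(4154) = (2 − 1) · (31 − 1) · (67 − 1) = 1 · 30 · 66 = 1980.
So there are 1980 such integers.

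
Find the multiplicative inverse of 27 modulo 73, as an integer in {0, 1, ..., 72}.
27^(−1) ≡ 46 (mod 73)

Apply the extended Euclidean algorithm to (73, 27), tracking rows (r, s, t) with s·73 + t·27 = r. Each division r_prev = q·r_cur + r_new produces the new row as (previous row) − q·(current row):
  row A: (73, 1, 0)   [1·73 + 0·27 = 73]
  row B: (27, 0, 1)   [0·73 + 1·27 = 27]
  73 = 2·27 + 19   → row C = row A − 2·row B = (19, 1, −2)   [check: 1·73 − 2·27 = 19]
  27 = 1·19 + 8   → row D = row B − 1·row C = (8, −1, 3)   [check: −1·73 + 3·27 = 8]
  19 = 2·8 + 3   → row E = row C − 2·row D = (3, 3, −8)   [check: 3·73 − 8·27 = 3]
  8 = 2·3 + 2   → row F = row D − 2·row E = (2, −7, 19)   [check: −7·73 + 19·27 = 2]
  3 = 1·2 + 1   → row G = row E − 1·row F = (1, 10, −27)   [check: 10·73 − 27·27 = 1]
  2 = 2·1 + 0   → remainder 0, stop. gcd = 1 (last nonzero row G).
The gcd is 1, so 27 is invertible mod 73. The last nonzero row gives 10·73 − 27·27 = 1, so t = −27. So 27^(−1) ≡ −27 ≡ 46 (mod 73). Verify: 27 · 46 = 1242 ≡ 1 (mod 73). ✓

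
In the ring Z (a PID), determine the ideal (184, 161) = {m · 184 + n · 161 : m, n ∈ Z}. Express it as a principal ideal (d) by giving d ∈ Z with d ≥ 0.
(184, 161) = (23); d = 23

In the PID Z, (a, b) is generated by gcd(a, b). Compute gcd(184, 161) with the extended Euclidean algorithm, tracking rows (r, s, t) with s·184 + t·161 = r:
  row A: (184, 1, 0)   [1·184 + 0·161 = 184]
  row B: (161, 0, 1)   [0·184 + 1·161 = 161]
  184 = 1·161 + 23   → row C = row A − 1·row B = (23, 1, −1)   [check: 1·184 − 1·161 = 23]
  161 = 7·23 + 0   → remainder 0, stop. gcd = 23 (last nonzero row C).
So gcd(184, 161) = 23, with Bézout identity 1·184 − 1·161 = 23. Containment (⊇): the Bézout identity exhibits 23 as an element of (184, 161), giving (23) ⊆ (184, 161). Containment (⊆): since 23 | 184 and 23 | 161 (184 = 23·8, 161 = 23·7), every Z-linear combination of 184 and 161 is divisible by 23, so (184, 161) ⊆ (23). Therefore (184, 161) = (23), d = 23.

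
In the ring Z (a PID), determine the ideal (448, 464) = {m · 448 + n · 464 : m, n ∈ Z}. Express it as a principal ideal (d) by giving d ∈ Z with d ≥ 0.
(448, 464) = (16); d = 16

In the PID Z, (a, b) is generated by gcd(a, b). Compute gcd(464, 448) with the extended Euclidean algorithm, tracking rows (r, s, t) with s·464 + t·448 = r:
  row A: (464, 1, 0)   [1·464 + 0·448 = 464]
  row B: (448, 0, 1)   [0·464 + 1·448 = 448]
  464 = 1·448 + 16   → row C = row A − 1·row B = (16, 1, −1)   [check: 1·464 − 1·448 = 16]
  448 = 28·16 + 0   → remainder 0, stop. gcd = 16 (last nonzero row C).
So gcd(448, 464) = 16, with Bézout identity 1·464 − 1·448 = 16. Containment (⊇): the Bézout identity exhibits 16 as an element of (448, 464), giving (16) ⊆ (448, 464). Containment (⊆): since 16 | 448 and 16 | 464 (448 = 16·28, 464 = 16·29), every Z-linear combination of 448 and 464 is divisible by 16, so (448, 464) ⊆ (16). Therefore (448, 464) = (16), d = 16.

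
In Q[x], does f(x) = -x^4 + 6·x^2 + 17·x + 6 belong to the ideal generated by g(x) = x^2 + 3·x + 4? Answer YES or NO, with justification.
In Q[x] the ideal (g) consists of all multiples of g, so f ∈ (g) iff g | f, i.e. iff the remainder of f on division by g is 0. Divide f by g (g is monic, so eliminate the leading term of the running remainder at each step):
  leading term -x^4: subtract (-x^2)·g(x) = -x^4 - 3·x^3 - 4·x^2, leaving 3·x^3 + 10·x^2 + 17·x + 6
  leading term 3·x^3: subtract (3·x)·g(x) = 3·x^3 + 9·x^2 + 12·x, leaving x^2 + 5·x + 6
  leading term x^2: subtract (1)·g(x) = x^2 + 3·x + 4, leaving 2·x + 2
The remainder r(x) = 2·x + 2 ≠ 0 (and deg r < deg g), so g ∤ f, i.e. f ∉ (g).

Final answer: NO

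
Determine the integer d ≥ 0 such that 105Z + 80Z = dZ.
In the PID Z, (a, b) is generated by gcd(a, b). Compute gcd(105, 80) with the extended Euclidean algorithm, tracking rows (r, s, t) with s·105 + t·80 = r:
  row A: (105, 1, 0)   [1·105 + 0·80 = 105]
  row B: (80, 0, 1)   [0·105 + 1·80 = 80]
  105 = 1·80 + 25   → row C = row A − 1·row B = (25, 1, −1)   [check: 1·105 − 1·80 = 25]
  80 = 3·25 + 5   → row D = row B − 3·row C = (5, −3, 4)   [check: −3·105 + 4·80 = 5]
  25 = 5·5 + 0   → remainder 0, stop. gcd = 5 (last nonzero row D).
So gcd(105, 80) = 5, with Bézout identity −3·105 + 4·80 = 5. Containment (⊇): the Bézout identity exhibits 5 as an element of (105, 80), giving (5) ⊆ (105, 80). Containment (⊆): since 5 | 105 and 5 | 80 (105 = 5·21, 80 = 5·16), every Z-linear combination of 105 and 80 is divisible by 5, so (105, 80) ⊆ (5). Therefore (105, 80) = (5), d = 5.

Final answer: (105, 80) = (5); d = 5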